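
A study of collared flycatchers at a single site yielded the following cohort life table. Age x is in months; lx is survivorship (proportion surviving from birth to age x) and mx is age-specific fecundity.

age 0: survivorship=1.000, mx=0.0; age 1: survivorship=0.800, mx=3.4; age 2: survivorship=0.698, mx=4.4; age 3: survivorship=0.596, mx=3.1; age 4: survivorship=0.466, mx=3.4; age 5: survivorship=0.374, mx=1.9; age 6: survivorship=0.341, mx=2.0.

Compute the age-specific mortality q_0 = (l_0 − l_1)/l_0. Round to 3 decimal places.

q_0 = (l_0 − l_1) / l_0 = (1 − 0.8) / 1
     = 0.2 / 1 = 0.2 → 0.200

0.200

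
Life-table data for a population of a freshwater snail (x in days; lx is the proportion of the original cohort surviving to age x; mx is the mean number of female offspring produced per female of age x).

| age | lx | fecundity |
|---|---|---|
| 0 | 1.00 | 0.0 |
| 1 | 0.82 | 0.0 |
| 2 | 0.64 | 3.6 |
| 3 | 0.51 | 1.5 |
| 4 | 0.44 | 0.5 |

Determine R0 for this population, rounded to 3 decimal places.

3.289

lx·mx by age: 0, 0, 2.304, 0.765, 0.22
R0 = Σ lx·mx = 3.289 → 3.289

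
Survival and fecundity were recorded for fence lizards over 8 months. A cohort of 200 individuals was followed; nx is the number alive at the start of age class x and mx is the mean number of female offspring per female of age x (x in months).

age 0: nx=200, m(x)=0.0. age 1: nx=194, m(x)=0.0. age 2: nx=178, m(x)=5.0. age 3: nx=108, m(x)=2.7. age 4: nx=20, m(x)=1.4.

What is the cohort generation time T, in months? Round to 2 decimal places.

2.29

lx = nx/n0 = nx/200: 1, 0.97, 0.89, 0.54, 0.1
lx·mx: 0, 0, 4.45, 1.458, 0.14 → R0 = 6.048
x·lx·mx: 0, 0, 8.9, 4.374, 0.56 → Σ = 13.834
T = 13.834 / 6.048 = 2.287368… → 2.29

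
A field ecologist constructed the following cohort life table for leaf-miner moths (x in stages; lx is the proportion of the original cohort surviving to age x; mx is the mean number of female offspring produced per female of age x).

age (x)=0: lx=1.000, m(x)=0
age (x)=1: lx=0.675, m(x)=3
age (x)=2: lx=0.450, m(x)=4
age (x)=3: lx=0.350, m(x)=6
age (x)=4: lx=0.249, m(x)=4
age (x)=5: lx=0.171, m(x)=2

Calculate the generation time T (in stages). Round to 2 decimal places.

lx·mx: 0, 2.025, 1.8, 2.1, 0.996, 0.342 → R0 = 7.263
x·lx·mx: 0, 2.025, 3.6, 6.3, 3.984, 1.71 → Σ = 17.619
T = 17.619 / 7.263 = 2.425857… → 2.43

2.43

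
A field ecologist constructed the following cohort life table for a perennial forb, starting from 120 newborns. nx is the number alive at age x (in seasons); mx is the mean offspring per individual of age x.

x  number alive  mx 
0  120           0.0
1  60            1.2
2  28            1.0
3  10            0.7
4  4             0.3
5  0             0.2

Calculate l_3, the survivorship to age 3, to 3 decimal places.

l_3 = n_3/n_0 = 10/120 = 0.083333… → 0.083

0.083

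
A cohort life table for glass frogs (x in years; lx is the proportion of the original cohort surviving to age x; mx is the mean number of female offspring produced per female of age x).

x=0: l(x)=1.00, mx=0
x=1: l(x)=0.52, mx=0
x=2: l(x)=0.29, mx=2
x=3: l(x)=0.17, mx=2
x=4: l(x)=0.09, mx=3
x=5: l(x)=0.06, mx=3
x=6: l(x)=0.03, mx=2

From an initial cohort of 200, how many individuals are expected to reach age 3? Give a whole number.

34

Expected survivors = N0 · l_3 = 200 × 0.17 = 34 → 34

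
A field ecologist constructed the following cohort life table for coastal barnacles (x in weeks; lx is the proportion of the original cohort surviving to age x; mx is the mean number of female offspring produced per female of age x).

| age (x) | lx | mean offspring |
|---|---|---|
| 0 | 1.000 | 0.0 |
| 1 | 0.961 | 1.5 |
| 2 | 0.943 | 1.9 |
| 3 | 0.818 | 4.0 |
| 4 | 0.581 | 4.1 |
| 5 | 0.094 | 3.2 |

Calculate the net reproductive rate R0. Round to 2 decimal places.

lx·mx by age: 0, 1.4415, 1.7917, 3.272, 2.3821, 0.3008
R0 = Σ lx·mx = 9.1881 → 9.19

9.19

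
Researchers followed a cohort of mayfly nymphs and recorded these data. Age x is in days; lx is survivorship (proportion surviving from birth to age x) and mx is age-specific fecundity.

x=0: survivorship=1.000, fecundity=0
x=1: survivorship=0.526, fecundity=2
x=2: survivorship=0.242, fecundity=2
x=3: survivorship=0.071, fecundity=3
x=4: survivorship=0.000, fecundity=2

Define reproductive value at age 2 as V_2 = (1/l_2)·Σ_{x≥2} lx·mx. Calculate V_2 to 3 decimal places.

2.880

lx·mx for x ≥ 2: 0.484, 0.213, 0 → sum = 0.697
V_2 = 0.697 / l_2 = 0.697 / 0.242 = 2.880165… → 2.880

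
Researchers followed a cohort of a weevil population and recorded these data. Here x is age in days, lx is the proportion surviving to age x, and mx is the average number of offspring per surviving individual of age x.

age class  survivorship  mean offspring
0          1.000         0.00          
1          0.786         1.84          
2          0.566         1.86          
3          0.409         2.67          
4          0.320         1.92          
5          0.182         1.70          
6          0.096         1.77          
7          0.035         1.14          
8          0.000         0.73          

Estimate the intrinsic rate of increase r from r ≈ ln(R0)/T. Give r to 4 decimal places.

0.6048

R0 = Σ lx·mx = 0 + 1.44624 + 1.05276 + 1.09203 + 0.6144 + 0.3094 + 0.16992 + 0.0399 + 0 = 4.72465
Σ x·lx·mx = 12.13127; T = 12.13127/4.72465 = 2.56765…
r ≈ ln(R0)/T = ln(4.72465)/2.56765… = 0.604752… → 0.6048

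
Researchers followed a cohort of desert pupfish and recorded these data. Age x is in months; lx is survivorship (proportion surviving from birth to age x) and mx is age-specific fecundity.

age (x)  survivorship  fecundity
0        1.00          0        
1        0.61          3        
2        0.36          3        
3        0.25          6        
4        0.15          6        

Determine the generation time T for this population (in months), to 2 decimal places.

2.28

lx·mx: 0, 1.83, 1.08, 1.5, 0.9 → R0 = 5.31
x·lx·mx: 0, 1.83, 2.16, 4.5, 3.6 → Σ = 12.09
T = 12.09 / 5.31 = 2.276836… → 2.28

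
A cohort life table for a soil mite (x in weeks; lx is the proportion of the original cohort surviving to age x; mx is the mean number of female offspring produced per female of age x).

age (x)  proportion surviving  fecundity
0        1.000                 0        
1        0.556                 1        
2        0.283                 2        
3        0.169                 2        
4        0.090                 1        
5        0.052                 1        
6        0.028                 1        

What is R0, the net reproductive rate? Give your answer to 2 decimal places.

lx·mx by age: 0, 0.556, 0.566, 0.338, 0.09, 0.052, 0.028
R0 = Σ lx·mx = 1.63 → 1.63

1.63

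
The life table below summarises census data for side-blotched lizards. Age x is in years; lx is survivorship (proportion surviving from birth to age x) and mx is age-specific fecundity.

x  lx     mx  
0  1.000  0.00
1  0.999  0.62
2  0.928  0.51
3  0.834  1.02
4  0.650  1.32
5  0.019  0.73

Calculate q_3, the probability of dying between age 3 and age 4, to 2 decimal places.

q_3 = (l_3 − l_4) / l_3 = (0.834 − 0.65) / 0.834
     = 0.184 / 0.834 = 0.220624… → 0.22

0.22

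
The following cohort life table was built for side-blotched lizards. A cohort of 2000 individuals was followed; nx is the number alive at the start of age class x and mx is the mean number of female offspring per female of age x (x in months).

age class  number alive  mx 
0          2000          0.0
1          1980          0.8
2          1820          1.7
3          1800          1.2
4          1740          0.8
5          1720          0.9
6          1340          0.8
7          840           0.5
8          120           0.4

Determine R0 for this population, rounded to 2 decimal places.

lx = nx/n0 = nx/2000: 1, 0.99, 0.91, 0.9, 0.87, 0.86, 0.67, 0.42, 0.06
lx·mx by age: 0, 0.792, 1.547, 1.08, 0.696, 0.774, 0.536, 0.21, 0.024
R0 = Σ lx·mx = 5.659 → 5.66

5.66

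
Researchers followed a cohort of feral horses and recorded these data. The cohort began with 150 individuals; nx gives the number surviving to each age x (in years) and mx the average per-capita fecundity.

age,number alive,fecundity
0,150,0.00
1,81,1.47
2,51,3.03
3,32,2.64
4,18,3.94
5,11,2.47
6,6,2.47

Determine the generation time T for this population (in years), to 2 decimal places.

2.53

lx = nx/n0 = nx/150: 1, 0.54, 0.34, 0.21333…, 0.12, 0.07333…, 0.04
lx·mx: 0, 0.7938, 1.0302, 0.5632…, 0.4728, 0.181133…, 0.0988 → R0 = 3.139933…
x·lx·mx: 0, 0.7938, 2.0604, 1.6896…, 1.8912, 0.905667…, 0.5928 → Σ = 7.933467…
T = 7.933467… / 3.139933… = 2.526635… → 2.53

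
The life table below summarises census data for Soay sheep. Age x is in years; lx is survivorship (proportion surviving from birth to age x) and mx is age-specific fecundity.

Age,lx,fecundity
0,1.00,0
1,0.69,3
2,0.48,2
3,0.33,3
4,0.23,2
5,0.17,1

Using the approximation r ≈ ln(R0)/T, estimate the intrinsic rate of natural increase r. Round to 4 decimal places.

0.7406

R0 = Σ lx·mx = 0 + 2.07 + 0.96 + 0.99 + 0.46 + 0.17 = 4.65
Σ x·lx·mx = 9.65; T = 9.65/4.65 = 2.07527…
r ≈ ln(R0)/T = ln(4.65)/2.07527… = 0.740563… → 0.7406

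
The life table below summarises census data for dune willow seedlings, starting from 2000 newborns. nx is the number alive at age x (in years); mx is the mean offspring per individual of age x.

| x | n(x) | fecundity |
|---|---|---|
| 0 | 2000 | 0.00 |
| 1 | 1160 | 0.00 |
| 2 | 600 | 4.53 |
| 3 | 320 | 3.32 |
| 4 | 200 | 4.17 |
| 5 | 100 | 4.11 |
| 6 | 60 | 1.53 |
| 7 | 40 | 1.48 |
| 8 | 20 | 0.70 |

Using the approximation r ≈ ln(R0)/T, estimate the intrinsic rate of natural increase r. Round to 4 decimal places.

lx = nx/n0 = nx/2000: 1, 0.58, 0.3, 0.16, 0.1, 0.05, 0.03, 0.02, 0.01
R0 = Σ lx·mx = 0 + 0 + 1.359 + 0.5312 + 0.417 + 0.2055 + 0.0459 + 0.0296 + 0.007 = 2.5952
Σ x·lx·mx = 7.5457; T = 7.5457/2.5952 = 2.90756…
r ≈ ln(R0)/T = ln(2.5952)/2.90756… = 0.327994… → 0.3280

0.3280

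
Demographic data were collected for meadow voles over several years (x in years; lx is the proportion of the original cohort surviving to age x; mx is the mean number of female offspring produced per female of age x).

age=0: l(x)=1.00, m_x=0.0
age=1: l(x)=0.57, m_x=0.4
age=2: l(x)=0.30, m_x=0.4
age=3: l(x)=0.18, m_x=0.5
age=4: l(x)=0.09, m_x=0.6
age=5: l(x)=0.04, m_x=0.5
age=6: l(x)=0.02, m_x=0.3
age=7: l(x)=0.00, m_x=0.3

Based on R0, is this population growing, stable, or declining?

declining

R0 = Σ lx·mx = 0 + 0.228 + 0.12 + 0.09 + 0.054 + 0.02 + 0.006 + 0 = 0.518
R0 < 1, so the population is declining.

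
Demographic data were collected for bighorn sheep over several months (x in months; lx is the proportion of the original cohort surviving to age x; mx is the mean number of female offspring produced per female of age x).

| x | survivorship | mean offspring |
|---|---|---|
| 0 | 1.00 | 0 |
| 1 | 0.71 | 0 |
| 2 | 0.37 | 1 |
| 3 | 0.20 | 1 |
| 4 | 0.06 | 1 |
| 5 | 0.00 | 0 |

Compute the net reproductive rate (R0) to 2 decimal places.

lx·mx by age: 0, 0, 0.37, 0.2, 0.06, 0
R0 = Σ lx·mx = 0.63 → 0.63

0.63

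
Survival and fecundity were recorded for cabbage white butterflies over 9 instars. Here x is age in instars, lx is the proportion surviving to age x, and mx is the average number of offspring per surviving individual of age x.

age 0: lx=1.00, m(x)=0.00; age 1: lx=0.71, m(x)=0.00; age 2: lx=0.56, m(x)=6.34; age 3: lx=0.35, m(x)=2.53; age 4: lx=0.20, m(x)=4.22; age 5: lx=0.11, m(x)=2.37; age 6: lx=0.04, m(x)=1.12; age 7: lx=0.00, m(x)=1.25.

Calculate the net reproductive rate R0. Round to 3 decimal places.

lx·mx by age: 0, 0, 3.5504, 0.8855, 0.844, 0.2607, 0.0448, 0
R0 = Σ lx·mx = 5.5854 → 5.585

5.585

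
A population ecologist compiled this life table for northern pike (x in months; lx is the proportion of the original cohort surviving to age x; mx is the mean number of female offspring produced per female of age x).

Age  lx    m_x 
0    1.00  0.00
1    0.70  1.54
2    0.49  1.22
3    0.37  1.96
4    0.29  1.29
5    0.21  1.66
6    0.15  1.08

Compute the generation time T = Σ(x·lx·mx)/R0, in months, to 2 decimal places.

2.64

lx·mx: 0, 1.078, 0.5978, 0.7252, 0.3741, 0.3486, 0.162 → R0 = 3.2857
x·lx·mx: 0, 1.078, 1.1956, 2.1756, 1.4964, 1.743, 0.972 → Σ = 8.6606
T = 8.6606 / 3.2857 = 2.635846… → 2.64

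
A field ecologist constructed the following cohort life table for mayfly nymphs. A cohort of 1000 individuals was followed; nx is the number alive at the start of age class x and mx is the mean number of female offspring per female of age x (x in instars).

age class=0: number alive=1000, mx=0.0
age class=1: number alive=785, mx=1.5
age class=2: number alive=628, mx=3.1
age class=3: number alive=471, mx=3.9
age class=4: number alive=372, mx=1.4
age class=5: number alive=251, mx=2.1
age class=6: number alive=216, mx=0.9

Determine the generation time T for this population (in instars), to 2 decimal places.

lx = nx/n0 = nx/1000: 1, 0.785, 0.628, 0.471, 0.372, 0.251, 0.216
lx·mx: 0, 1.1775, 1.9468, 1.8369, 0.5208, 0.5271, 0.1944 → R0 = 6.2035
x·lx·mx: 0, 1.1775, 3.8936, 5.5107, 2.0832, 2.6355, 1.1664 → Σ = 16.4669
T = 16.4669 / 6.2035 = 2.654453… → 2.65

2.65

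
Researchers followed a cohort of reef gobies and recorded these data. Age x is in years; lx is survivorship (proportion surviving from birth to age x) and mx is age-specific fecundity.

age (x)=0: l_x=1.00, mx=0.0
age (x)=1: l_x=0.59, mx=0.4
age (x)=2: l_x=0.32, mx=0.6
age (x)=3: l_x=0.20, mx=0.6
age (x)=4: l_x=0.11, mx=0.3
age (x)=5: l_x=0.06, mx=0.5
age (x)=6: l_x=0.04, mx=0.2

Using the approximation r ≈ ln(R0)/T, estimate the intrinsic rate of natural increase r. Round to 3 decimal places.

R0 = Σ lx·mx = 0 + 0.236 + 0.192 + 0.12 + 0.033 + 0.03 + 0.008 = 0.619
Σ x·lx·mx = 1.31; T = 1.31/0.619 = 2.11632…
r ≈ ln(R0)/T = ln(0.619)/2.11632… = -0.22664… → -0.227

-0.227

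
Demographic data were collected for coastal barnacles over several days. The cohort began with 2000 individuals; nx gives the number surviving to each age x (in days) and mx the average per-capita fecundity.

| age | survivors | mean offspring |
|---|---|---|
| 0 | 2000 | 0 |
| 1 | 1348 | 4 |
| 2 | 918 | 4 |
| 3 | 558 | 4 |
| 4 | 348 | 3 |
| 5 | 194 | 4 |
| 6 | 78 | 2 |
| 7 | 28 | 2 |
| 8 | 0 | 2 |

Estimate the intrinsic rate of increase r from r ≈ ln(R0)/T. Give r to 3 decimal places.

lx = nx/n0 = nx/2000: 1, 0.674, 0.459, 0.279, 0.174, 0.097, 0.039, 0.014, 0
R0 = Σ lx·mx = 0 + 2.696 + 1.836 + 1.116 + 0.522 + 0.388 + 0.078 + 0.028 + 0 = 6.664
Σ x·lx·mx = 14.408; T = 14.408/6.664 = 2.16206…
r ≈ ln(R0)/T = ln(6.664)/2.16206… = 0.87727… → 0.877

0.877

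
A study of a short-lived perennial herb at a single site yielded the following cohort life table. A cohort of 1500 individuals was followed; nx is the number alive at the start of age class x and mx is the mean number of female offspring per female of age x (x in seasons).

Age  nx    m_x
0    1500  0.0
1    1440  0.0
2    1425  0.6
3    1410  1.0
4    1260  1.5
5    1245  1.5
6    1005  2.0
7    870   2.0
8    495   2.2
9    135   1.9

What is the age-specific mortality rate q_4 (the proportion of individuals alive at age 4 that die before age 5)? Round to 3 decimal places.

0.012

lx = nx/n0 = nx/1500: 1, 0.96, 0.95, 0.94, 0.84, 0.83, 0.67, 0.58, 0.33, 0.09
q_4 = (l_4 − l_5) / l_4 = (0.84 − 0.83) / 0.84
     = 0.01 / 0.84 = 0.011905… → 0.012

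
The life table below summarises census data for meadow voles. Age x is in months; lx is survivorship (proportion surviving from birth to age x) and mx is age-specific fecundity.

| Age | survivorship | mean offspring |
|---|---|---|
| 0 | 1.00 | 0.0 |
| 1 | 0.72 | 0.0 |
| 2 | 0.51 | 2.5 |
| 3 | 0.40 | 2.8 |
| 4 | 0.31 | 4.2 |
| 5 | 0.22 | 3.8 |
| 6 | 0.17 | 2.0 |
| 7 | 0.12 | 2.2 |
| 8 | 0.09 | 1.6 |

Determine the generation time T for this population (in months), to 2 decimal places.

lx·mx: 0, 0, 1.275, 1.12, 1.302, 0.836, 0.34, 0.264, 0.144 → R0 = 5.281
x·lx·mx: 0, 0, 2.55, 3.36, 5.208, 4.18, 2.04, 1.848, 1.152 → Σ = 20.338
T = 20.338 / 5.281 = 3.851165… → 3.85

3.85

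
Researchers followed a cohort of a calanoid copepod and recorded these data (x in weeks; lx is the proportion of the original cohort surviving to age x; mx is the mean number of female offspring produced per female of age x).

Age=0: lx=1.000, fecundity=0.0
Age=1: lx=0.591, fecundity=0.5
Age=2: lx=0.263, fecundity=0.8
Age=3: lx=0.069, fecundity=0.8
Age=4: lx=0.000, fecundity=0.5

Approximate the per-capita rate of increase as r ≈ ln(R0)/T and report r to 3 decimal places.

-0.368

R0 = Σ lx·mx = 0 + 0.2955 + 0.2104 + 0.0552 + 0 = 0.5611
Σ x·lx·mx = 0.8819; T = 0.8819/0.5611 = 1.57173…
r ≈ ln(R0)/T = ln(0.5611)/1.57173… = -0.36766… → -0.368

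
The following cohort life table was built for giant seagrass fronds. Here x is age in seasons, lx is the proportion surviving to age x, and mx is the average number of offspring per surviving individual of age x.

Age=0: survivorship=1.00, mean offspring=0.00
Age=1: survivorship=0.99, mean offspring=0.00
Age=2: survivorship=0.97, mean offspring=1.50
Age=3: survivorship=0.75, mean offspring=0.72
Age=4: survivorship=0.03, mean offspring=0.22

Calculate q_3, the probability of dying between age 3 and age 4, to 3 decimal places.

q_3 = (l_3 − l_4) / l_3 = (0.75 − 0.03) / 0.75
     = 0.72 / 0.75 = 0.96 → 0.960

0.960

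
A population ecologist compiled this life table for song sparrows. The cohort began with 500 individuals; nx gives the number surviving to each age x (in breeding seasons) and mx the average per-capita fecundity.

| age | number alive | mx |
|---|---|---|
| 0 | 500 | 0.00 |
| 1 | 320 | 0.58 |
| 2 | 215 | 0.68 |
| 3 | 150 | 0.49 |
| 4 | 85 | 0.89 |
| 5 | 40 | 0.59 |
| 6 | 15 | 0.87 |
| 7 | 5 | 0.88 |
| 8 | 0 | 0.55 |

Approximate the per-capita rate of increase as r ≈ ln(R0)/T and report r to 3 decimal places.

0.018

lx = nx/n0 = nx/500: 1, 0.64, 0.43, 0.3, 0.17, 0.08, 0.03, 0.01, 0
R0 = Σ lx·mx = 0 + 0.3712 + 0.2924 + 0.147 + 0.1513 + 0.0472 + 0.0261 + 0.0088 + 0 = 1.044
Σ x·lx·mx = 2.4564; T = 2.4564/1.044 = 2.35287…
r ≈ ln(R0)/T = ln(1.044)/2.35287… = 0.0183… → 0.018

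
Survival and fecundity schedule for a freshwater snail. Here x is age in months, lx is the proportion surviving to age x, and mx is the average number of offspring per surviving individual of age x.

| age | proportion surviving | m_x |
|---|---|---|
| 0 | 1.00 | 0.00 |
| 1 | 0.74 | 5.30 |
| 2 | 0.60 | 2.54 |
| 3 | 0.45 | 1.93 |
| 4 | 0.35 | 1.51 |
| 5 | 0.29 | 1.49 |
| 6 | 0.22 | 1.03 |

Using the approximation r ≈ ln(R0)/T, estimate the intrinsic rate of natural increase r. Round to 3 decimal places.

R0 = Σ lx·mx = 0 + 3.922 + 1.524 + 0.8685 + 0.5285 + 0.4321 + 0.2266 = 7.5017
Σ x·lx·mx = 15.2096; T = 15.2096/7.5017 = 2.02749…
r ≈ ln(R0)/T = ln(7.5017)/2.02749… = 0.99391… → 0.994

0.994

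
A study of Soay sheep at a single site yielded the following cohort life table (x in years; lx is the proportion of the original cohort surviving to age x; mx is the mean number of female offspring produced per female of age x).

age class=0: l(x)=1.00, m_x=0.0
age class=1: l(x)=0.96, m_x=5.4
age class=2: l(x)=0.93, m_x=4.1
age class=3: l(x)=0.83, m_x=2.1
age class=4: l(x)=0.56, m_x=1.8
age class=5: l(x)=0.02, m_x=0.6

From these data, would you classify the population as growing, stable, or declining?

growing

R0 = Σ lx·mx = 0 + 5.184 + 3.813 + 1.743 + 1.008 + 0.012 = 11.76
R0 > 1, so the population is growing.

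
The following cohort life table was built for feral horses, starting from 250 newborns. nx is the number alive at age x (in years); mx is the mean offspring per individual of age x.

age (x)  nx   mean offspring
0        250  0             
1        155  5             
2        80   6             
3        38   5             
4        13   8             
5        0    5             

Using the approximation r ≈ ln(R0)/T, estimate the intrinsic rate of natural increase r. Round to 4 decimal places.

lx = nx/n0 = nx/250: 1, 0.62, 0.32, 0.152, 0.052, 0
R0 = Σ lx·mx = 0 + 3.1 + 1.92 + 0.76 + 0.416 + 0 = 6.196
Σ x·lx·mx = 10.884; T = 10.884/6.196 = 1.75662…
r ≈ ln(R0)/T = ln(6.196)/1.75662… = 1.038305… → 1.0383

1.0383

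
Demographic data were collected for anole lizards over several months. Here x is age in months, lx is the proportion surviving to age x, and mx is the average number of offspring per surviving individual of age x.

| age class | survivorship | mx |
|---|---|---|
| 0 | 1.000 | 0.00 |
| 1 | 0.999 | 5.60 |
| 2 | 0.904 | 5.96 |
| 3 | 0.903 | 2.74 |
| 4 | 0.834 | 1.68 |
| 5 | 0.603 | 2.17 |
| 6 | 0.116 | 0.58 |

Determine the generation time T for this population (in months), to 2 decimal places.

lx·mx: 0, 5.5944, 5.38784, 2.47422, 1.40112, 1.30851, 0.06728 → R0 = 16.23337
x·lx·mx: 0, 5.5944, 10.77568, 7.42266, 5.60448, 6.54255, 0.40368 → Σ = 36.34345
T = 36.34345 / 16.23337 = 2.238811… → 2.24

2.24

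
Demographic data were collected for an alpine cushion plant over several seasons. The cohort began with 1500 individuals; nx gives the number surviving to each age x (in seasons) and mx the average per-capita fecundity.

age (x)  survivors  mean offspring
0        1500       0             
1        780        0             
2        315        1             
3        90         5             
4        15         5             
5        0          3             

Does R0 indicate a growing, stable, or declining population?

lx = nx/n0 = nx/1500: 1, 0.52, 0.21, 0.06, 0.01, 0
R0 = Σ lx·mx = 0 + 0 + 0.21 + 0.3 + 0.05 + 0 = 0.56
R0 < 1, so the population is declining.

declining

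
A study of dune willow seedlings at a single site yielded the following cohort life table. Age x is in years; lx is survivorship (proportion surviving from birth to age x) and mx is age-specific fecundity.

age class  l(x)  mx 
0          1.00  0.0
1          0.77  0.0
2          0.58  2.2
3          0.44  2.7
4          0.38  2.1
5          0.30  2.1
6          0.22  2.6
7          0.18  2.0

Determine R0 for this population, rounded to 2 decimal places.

lx·mx by age: 0, 0, 1.276, 1.188, 0.798, 0.63, 0.572, 0.36
R0 = Σ lx·mx = 4.824 → 4.82

4.82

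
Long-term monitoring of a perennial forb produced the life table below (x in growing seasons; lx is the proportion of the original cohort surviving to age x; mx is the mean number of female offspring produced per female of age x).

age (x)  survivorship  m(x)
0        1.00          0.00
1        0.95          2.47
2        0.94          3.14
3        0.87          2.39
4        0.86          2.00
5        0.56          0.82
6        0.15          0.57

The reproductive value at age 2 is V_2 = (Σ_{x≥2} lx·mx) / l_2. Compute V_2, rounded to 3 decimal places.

lx·mx for x ≥ 2: 2.9516, 2.0793, 1.72, 0.4592, 0.0855 → sum = 7.2956
V_2 = 7.2956 / l_2 = 7.2956 / 0.94 = 7.761277… → 7.761

7.761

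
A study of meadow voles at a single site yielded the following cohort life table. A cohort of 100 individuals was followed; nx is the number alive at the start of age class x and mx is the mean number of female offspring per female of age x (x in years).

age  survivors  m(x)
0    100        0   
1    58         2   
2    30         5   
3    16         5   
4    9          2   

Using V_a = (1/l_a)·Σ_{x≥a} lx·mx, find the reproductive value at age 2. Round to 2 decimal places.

8.27

lx = nx/n0 = nx/100: 1, 0.58, 0.3, 0.16, 0.09
lx·mx for x ≥ 2: 1.5, 0.8, 0.18 → sum = 2.48
V_2 = 2.48 / l_2 = 2.48 / 0.3 = 8.266667… → 8.27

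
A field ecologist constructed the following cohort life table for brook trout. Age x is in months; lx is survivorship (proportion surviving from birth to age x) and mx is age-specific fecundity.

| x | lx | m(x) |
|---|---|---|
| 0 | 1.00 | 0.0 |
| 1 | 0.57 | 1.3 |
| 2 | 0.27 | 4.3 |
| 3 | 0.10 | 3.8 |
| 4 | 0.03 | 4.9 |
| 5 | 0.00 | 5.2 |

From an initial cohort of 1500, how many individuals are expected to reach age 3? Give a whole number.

Expected survivors = N0 · l_3 = 1500 × 0.10 = 150 → 150

150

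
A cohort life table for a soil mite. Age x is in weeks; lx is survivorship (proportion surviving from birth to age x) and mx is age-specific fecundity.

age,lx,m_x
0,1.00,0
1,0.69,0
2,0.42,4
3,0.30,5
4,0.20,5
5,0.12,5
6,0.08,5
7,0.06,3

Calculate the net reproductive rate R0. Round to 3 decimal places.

lx·mx by age: 0, 0, 1.68, 1.5, 1, 0.6, 0.4, 0.18
R0 = Σ lx·mx = 5.36 → 5.360

5.360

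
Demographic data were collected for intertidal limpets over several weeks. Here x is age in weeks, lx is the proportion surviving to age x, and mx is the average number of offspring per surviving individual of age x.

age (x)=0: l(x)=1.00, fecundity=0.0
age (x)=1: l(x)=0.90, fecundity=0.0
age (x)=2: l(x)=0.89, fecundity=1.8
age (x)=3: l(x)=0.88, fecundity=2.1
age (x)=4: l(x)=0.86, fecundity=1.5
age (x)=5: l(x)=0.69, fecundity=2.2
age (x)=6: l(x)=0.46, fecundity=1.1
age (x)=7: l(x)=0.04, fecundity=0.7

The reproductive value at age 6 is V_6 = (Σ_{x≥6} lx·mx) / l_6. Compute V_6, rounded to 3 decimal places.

1.161

lx·mx for x ≥ 6: 0.506, 0.028 → sum = 0.534
V_6 = 0.534 / l_6 = 0.534 / 0.46 = 1.16087… → 1.161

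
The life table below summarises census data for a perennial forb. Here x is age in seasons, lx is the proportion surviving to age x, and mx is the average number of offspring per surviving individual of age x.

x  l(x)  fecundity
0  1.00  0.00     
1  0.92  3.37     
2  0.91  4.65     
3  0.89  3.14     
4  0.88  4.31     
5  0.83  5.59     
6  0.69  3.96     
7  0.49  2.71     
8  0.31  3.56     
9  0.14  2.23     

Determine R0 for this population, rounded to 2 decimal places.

lx·mx by age: 0, 3.1004, 4.2315, 2.7946, 3.7928, 4.6397, 2.7324, 1.3279, 1.1036, 0.3122
R0 = Σ lx·mx = 24.0351 → 24.04

24.04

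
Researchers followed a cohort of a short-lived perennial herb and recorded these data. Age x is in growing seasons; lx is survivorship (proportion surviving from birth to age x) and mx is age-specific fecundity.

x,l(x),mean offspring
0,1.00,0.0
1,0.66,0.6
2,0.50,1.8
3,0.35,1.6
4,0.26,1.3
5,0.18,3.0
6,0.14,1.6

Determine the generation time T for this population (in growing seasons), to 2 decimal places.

3.13

lx·mx: 0, 0.396, 0.9, 0.56, 0.338, 0.54, 0.224 → R0 = 2.958
x·lx·mx: 0, 0.396, 1.8, 1.68, 1.352, 2.7, 1.344 → Σ = 9.272
T = 9.272 / 2.958 = 3.13455… → 3.13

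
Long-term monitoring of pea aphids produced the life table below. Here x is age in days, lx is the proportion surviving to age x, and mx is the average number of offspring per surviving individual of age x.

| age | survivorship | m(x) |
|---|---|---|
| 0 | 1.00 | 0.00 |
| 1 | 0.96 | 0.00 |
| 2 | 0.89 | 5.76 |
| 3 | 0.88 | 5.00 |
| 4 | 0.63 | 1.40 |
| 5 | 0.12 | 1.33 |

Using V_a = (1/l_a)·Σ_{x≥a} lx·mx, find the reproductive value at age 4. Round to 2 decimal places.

lx·mx for x ≥ 4: 0.882, 0.1596 → sum = 1.0416
V_4 = 1.0416 / l_4 = 1.0416 / 0.63 = 1.653333… → 1.65

1.65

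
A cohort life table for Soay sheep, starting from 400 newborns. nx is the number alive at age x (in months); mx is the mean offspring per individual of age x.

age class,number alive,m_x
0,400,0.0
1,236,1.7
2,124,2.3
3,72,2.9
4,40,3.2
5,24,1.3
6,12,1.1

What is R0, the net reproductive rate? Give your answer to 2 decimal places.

lx = nx/n0 = nx/400: 1, 0.59, 0.31, 0.18, 0.1, 0.06, 0.03
lx·mx by age: 0, 1.003, 0.713, 0.522, 0.32, 0.078, 0.033
R0 = Σ lx·mx = 2.669 → 2.67

2.67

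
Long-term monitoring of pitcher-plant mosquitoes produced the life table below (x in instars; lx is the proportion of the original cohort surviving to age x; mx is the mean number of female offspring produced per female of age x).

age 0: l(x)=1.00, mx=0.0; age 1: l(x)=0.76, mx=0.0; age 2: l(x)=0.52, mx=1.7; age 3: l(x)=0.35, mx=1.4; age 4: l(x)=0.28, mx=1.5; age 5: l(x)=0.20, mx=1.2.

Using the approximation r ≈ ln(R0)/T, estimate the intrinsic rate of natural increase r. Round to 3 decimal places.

0.236

R0 = Σ lx·mx = 0 + 0 + 0.884 + 0.49 + 0.42 + 0.24 = 2.034
Σ x·lx·mx = 6.118; T = 6.118/2.034 = 3.00787…
r ≈ ln(R0)/T = ln(2.034)/3.00787… = 0.23605… → 0.236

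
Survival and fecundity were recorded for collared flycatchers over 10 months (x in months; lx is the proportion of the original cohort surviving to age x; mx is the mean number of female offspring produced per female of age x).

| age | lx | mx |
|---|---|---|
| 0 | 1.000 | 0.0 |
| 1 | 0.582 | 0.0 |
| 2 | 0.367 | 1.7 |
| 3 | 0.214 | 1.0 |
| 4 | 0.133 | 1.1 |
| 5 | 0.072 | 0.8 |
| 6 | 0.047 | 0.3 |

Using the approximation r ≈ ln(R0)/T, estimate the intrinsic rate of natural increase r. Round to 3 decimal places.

0.020

R0 = Σ lx·mx = 0 + 0 + 0.6239 + 0.214 + 0.1463 + 0.0576 + 0.0141 = 1.0559
Σ x·lx·mx = 2.8476; T = 2.8476/1.0559 = 2.69685…
r ≈ ln(R0)/T = ln(1.0559)/2.69685… = 0.02017… → 0.020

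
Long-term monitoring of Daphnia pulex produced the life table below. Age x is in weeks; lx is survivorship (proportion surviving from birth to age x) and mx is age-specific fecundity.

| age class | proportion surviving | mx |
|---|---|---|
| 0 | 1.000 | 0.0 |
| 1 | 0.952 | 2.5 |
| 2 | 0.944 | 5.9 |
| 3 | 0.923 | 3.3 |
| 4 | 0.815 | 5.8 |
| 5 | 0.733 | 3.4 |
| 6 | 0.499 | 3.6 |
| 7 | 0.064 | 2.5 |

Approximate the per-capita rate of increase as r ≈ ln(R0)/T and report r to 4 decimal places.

0.9192

R0 = Σ lx·mx = 0 + 2.38 + 5.5696 + 3.0459 + 4.727 + 2.4922 + 1.7964 + 0.16 = 20.1711
Σ x·lx·mx = 65.9243; T = 65.9243/20.1711 = 3.26826…
r ≈ ln(R0)/T = ln(20.1711)/3.26826… = 0.919222… → 0.9192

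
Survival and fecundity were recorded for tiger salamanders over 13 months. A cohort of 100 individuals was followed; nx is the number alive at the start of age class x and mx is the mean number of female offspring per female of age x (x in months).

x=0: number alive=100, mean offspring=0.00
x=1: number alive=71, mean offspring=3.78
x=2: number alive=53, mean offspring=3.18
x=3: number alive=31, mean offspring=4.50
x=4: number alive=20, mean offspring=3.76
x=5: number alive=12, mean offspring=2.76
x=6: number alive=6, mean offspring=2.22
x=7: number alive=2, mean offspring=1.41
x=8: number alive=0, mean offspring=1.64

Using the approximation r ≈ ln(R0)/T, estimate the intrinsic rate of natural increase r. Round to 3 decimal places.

0.858

lx = nx/n0 = nx/100: 1, 0.71, 0.53, 0.31, 0.2, 0.12, 0.06, 0.02, 0
R0 = Σ lx·mx = 0 + 2.6838 + 1.6854 + 1.395 + 0.752 + 0.3312 + 0.1332 + 0.0282 + 0 = 7.0088
Σ x·lx·mx = 15.9002; T = 15.9002/7.0088 = 2.26861…
r ≈ ln(R0)/T = ln(7.0088)/2.26861… = 0.85831… → 0.858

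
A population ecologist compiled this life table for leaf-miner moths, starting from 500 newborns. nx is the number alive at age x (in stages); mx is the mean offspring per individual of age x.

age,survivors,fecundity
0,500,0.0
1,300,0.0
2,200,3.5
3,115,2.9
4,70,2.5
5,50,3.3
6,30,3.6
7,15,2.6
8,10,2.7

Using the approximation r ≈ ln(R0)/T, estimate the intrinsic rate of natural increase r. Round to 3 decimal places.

0.345

lx = nx/n0 = nx/500: 1, 0.6, 0.4, 0.23, 0.14, 0.1, 0.06, 0.03, 0.02
R0 = Σ lx·mx = 0 + 0 + 1.4 + 0.667 + 0.35 + 0.33 + 0.216 + 0.078 + 0.054 = 3.095
Σ x·lx·mx = 10.125; T = 10.125/3.095 = 3.27141…
r ≈ ln(R0)/T = ln(3.095)/3.27141… = 0.34535… → 0.345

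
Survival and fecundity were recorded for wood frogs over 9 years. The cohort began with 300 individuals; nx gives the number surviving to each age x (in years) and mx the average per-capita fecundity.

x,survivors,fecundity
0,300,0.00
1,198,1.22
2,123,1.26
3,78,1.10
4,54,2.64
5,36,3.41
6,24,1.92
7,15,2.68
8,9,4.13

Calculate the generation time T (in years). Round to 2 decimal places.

3.27

lx = nx/n0 = nx/300: 1, 0.66, 0.41, 0.26, 0.18, 0.12, 0.08, 0.05, 0.03
lx·mx: 0, 0.8052, 0.5166, 0.286, 0.4752, 0.4092, 0.1536, 0.134, 0.1239 → R0 = 2.9037
x·lx·mx: 0, 0.8052, 1.0332, 0.858, 1.9008, 2.046, 0.9216, 0.938, 0.9912 → Σ = 9.494
T = 9.494 / 2.9037 = 3.269622… → 3.27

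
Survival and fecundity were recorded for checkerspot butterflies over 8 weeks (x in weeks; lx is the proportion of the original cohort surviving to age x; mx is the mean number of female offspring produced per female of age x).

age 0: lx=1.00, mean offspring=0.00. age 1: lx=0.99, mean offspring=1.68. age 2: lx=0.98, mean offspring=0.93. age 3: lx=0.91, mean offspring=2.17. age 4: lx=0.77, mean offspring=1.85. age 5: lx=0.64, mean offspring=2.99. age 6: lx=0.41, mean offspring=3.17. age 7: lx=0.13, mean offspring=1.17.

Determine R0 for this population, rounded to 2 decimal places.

lx·mx by age: 0, 1.6632, 0.9114, 1.9747, 1.4245, 1.9136, 1.2997, 0.1521
R0 = Σ lx·mx = 9.3392 → 9.34

9.34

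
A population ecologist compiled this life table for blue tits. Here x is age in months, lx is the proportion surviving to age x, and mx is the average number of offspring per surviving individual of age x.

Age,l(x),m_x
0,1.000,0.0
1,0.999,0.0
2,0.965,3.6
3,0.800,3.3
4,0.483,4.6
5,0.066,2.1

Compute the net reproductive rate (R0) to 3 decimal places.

8.474

lx·mx by age: 0, 0, 3.474, 2.64, 2.2218, 0.1386
R0 = Σ lx·mx = 8.4744 → 8.474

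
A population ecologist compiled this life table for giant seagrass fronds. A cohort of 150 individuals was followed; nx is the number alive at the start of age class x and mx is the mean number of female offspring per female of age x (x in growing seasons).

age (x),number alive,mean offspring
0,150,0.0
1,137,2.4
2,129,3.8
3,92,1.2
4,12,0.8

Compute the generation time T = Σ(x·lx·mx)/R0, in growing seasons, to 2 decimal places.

1.79

lx = nx/n0 = nx/150: 1, 0.91333…, 0.86, 0.61333…, 0.08
lx·mx: 0, 2.192…, 3.268, 0.736…, 0.064 → R0 = 6.26…
x·lx·mx: 0, 2.192…, 6.536, 2.208…, 0.256 → Σ = 11.192…
T = 11.192… / 6.26… = 1.787859… → 1.79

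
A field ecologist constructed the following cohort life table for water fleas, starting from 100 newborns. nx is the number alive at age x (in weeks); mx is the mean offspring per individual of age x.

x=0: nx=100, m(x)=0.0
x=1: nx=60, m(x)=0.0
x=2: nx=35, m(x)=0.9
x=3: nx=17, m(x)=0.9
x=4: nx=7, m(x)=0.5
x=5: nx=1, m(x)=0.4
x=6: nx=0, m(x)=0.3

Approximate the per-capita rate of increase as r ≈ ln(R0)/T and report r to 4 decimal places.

-0.2757

lx = nx/n0 = nx/100: 1, 0.6, 0.35, 0.17, 0.07, 0.01, 0
R0 = Σ lx·mx = 0 + 0 + 0.315 + 0.153 + 0.035 + 0.004 + 0 = 0.507
Σ x·lx·mx = 1.249; T = 1.249/0.507 = 2.46351…
r ≈ ln(R0)/T = ln(0.507)/2.46351… = -0.275722… → -0.2757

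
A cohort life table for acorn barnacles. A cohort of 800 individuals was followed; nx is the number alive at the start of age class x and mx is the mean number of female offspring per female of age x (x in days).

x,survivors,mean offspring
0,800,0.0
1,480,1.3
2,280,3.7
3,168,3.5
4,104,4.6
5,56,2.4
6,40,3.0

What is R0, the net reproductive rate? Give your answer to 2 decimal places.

3.73

lx = nx/n0 = nx/800: 1, 0.6, 0.35, 0.21, 0.13, 0.07, 0.05
lx·mx by age: 0, 0.78, 1.295, 0.735, 0.598, 0.168, 0.15
R0 = Σ lx·mx = 3.726 → 3.73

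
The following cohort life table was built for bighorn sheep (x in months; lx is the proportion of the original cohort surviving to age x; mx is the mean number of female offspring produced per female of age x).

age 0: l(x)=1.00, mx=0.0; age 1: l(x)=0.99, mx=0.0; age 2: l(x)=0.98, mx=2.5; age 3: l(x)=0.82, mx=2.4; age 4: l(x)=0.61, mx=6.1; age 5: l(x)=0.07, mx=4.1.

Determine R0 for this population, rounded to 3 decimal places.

8.426

lx·mx by age: 0, 0, 2.45, 1.968, 3.721, 0.287
R0 = Σ lx·mx = 8.426 → 8.426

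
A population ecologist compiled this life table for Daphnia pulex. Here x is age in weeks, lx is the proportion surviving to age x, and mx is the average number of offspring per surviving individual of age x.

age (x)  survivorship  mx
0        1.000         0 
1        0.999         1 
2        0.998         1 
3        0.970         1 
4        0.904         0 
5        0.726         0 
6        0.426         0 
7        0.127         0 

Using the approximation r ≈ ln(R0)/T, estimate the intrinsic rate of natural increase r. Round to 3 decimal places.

0.546

R0 = Σ lx·mx = 0 + 0.999 + 0.998 + 0.97 + 0 + 0 + 0 + 0 = 2.967
Σ x·lx·mx = 5.905; T = 5.905/2.967 = 1.99023…
r ≈ ln(R0)/T = ln(2.967)/1.99023… = 0.54645… → 0.546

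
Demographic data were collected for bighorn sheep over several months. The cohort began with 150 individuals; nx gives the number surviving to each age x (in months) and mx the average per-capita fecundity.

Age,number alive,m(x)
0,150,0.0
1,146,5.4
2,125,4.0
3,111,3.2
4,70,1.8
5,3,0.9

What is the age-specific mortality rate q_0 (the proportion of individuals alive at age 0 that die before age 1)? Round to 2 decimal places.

0.03

lx = nx/n0 = nx/150: 1, 0.97333…, 0.83333…, 0.74, 0.46667…, 0.02
q_0 = (l_0 − l_1) / l_0 = (1 − 0.973333…) / 1
     = 0.026667… / 1 = 0.026667… → 0.03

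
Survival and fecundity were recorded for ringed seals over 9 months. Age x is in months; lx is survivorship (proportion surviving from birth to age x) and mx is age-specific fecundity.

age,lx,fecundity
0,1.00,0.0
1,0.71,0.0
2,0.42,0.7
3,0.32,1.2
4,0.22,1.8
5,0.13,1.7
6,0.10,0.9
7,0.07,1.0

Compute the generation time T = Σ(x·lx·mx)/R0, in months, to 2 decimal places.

lx·mx: 0, 0, 0.294, 0.384, 0.396, 0.221, 0.09, 0.07 → R0 = 1.455
x·lx·mx: 0, 0, 0.588, 1.152, 1.584, 1.105, 0.54, 0.49 → Σ = 5.459
T = 5.459 / 1.455 = 3.75189… → 3.75

3.75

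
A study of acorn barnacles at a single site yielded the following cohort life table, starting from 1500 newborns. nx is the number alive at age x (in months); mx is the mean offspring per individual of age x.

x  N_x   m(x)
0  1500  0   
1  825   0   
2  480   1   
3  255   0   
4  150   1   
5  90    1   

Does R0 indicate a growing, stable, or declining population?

declining

lx = nx/n0 = nx/1500: 1, 0.55, 0.32, 0.17, 0.1, 0.06
R0 = Σ lx·mx = 0 + 0 + 0.32 + 0 + 0.1 + 0.06 = 0.48
R0 < 1, so the population is declining.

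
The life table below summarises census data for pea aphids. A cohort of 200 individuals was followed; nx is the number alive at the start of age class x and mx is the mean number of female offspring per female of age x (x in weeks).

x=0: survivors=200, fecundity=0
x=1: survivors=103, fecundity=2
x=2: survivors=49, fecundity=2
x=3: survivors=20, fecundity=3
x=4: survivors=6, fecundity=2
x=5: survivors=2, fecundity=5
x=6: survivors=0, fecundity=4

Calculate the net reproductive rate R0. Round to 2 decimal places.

1.93

lx = nx/n0 = nx/200: 1, 0.515, 0.245, 0.1, 0.03, 0.01, 0
lx·mx by age: 0, 1.03, 0.49, 0.3, 0.06, 0.05, 0
R0 = Σ lx·mx = 1.93 → 1.93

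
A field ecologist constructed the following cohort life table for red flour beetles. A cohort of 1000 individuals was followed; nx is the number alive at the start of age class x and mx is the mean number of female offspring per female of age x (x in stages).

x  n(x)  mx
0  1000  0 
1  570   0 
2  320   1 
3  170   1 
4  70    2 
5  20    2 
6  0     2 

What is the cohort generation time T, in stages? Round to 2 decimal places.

lx = nx/n0 = nx/1000: 1, 0.57, 0.32, 0.17, 0.07, 0.02, 0
lx·mx: 0, 0, 0.32, 0.17, 0.14, 0.04, 0 → R0 = 0.67
x·lx·mx: 0, 0, 0.64, 0.51, 0.56, 0.2, 0 → Σ = 1.91
T = 1.91 / 0.67 = 2.850746… → 2.85

2.85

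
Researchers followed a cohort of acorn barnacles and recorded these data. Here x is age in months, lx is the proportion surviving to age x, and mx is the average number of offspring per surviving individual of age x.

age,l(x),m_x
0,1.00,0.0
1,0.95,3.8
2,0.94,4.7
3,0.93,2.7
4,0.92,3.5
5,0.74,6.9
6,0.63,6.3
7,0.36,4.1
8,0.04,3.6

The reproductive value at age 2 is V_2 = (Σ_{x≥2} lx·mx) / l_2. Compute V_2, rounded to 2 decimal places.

22.17

lx·mx for x ≥ 2: 4.418, 2.511, 3.22, 5.106, 3.969, 1.476, 0.144 → sum = 20.844
V_2 = 20.844 / l_2 = 20.844 / 0.94 = 22.174468… → 22.17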